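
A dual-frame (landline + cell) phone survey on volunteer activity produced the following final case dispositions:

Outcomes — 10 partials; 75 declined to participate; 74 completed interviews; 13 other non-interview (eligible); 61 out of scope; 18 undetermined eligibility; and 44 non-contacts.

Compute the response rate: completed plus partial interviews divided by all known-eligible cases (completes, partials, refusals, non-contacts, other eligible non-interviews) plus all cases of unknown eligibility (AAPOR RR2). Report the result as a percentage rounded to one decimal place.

35.9%

Top: 74 + 10 = 84
Base: 74 + 10 + 75 + 44 + 13 + 18 = 234
RR2 = 84 / 234 = 0.3590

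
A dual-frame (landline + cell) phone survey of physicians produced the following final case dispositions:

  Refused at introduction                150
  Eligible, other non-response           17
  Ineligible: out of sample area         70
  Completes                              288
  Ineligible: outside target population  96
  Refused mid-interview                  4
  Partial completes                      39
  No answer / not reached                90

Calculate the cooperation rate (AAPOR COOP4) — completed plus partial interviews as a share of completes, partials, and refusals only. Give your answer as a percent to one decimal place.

Refused = 150 + 4 = 154
Screened out, ineligible = 96 + 70 = 166
Numerator: 288 + 39 = 327
Base: 288 + 39 + 154 = 481
COOP4 = 327 / 481 = 0.6798

68.0%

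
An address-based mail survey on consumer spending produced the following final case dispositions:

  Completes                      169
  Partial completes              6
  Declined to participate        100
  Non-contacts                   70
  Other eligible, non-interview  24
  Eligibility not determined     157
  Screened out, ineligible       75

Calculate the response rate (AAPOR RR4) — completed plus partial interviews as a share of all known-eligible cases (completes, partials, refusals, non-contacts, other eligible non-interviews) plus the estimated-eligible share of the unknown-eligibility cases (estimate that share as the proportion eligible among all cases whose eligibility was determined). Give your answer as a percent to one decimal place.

35.0%

Numerator = 169 + 6 = 175
Known eligible = 169 + 6 + 100 + 70 + 24 = 369
e = 369 / (369 + 75) = 369 / 444 = 0.8311
Eligible share of unknowns = 0.8311 × 157 = 130.48
Denom = 369 + 130.48 = 499.48
RR4 = 175 / 499.48 = 0.3504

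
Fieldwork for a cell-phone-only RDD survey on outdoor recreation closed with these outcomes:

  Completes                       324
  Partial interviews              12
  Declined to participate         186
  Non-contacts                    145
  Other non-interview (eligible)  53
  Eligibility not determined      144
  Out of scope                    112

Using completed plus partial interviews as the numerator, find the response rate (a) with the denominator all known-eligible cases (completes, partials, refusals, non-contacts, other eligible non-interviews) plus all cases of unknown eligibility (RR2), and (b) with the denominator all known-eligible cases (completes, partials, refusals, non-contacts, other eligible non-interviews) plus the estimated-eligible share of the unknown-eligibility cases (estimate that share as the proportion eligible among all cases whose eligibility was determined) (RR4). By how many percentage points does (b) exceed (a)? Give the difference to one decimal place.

Num: 324 + 12 = 336
Denom: 324 + 12 + 186 + 145 + 53 + 144 = 864
RR2 = 336 / 864 = 0.3889
Determined eligible: 324 + 12 + 186 + 145 + 53 = 720
e = 720 / (720 + 112) = 720 / 832 = 0.8654
Eligible share of unknowns: 0.8654 × 144 = 124.62
Denom: 720 + 124.62 = 844.62
RR4 = 336 / 844.62 = 0.3978
Difference = 39.78 − 38.89 = 0.89 percentage points

0.9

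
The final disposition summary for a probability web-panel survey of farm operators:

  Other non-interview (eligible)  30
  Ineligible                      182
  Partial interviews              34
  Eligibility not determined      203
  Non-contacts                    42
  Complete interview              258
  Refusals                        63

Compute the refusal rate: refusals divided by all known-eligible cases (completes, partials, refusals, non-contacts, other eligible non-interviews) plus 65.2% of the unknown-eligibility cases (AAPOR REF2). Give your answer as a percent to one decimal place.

11.3%

Top → 63
Known eligible → 258 + 34 + 63 + 42 + 30 = 427
e × U → 0.6520 × 203 = 132.36
Denominator → 427 + 132.36 = 559.36
REF2 = 63 / 559.36 = 0.1126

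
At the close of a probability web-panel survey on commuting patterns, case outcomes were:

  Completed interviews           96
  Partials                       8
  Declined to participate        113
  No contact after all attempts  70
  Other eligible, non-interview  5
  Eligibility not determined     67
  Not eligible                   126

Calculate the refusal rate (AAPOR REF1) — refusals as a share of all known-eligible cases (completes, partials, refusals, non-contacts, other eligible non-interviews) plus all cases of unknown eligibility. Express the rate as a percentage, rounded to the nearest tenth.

Top = 113
Denominator = 96 + 8 + 113 + 70 + 5 + 67 = 359
REF1 = 113 / 359 = 0.3148

31.5%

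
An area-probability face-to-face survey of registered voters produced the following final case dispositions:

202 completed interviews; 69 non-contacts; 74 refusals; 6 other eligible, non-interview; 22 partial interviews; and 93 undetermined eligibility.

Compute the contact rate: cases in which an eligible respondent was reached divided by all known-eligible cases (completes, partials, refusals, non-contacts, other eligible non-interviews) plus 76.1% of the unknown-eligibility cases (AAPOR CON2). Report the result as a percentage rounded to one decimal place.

Top = 202 + 22 + 74 + 6 = 304
Determined eligible = 202 + 22 + 74 + 69 + 6 = 373
Eligible share of unknowns = 0.7610 × 93 = 70.77
Denom = 373 + 70.77 = 443.77
CON2 = 304 / 443.77 = 0.6850

68.5%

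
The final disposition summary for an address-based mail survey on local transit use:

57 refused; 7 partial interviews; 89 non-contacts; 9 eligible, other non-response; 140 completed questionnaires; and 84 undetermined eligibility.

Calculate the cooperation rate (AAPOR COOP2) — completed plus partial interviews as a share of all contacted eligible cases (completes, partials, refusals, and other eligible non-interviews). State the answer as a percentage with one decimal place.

Numerator = 140 + 7 = 147
Denominator = 140 + 7 + 57 + 9 = 213
COOP2 = 147 / 213 = 0.6901

69.0%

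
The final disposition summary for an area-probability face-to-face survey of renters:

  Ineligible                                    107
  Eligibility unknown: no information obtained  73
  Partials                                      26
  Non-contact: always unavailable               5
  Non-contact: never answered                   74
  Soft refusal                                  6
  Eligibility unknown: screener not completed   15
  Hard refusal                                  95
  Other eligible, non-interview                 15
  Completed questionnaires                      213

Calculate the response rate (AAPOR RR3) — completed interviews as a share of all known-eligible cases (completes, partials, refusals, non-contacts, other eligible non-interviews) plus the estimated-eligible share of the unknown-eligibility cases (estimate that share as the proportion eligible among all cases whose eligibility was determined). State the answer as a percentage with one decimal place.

42.2%

Refusals = 95 + 6 = 101
No contact after all attempts = 74 + 5 = 79
Eligibility not determined = 15 + 73 = 88
Top: 213
Determined eligible: 213 + 26 + 101 + 79 + 15 = 434
e = 434 / (434 + 107) = 434 / 541 = 0.8022
Eligible share of unknowns: 0.8022 × 88 = 70.59
Denominator: 434 + 70.59 = 504.59
RR3 = 213 / 504.59 = 0.4221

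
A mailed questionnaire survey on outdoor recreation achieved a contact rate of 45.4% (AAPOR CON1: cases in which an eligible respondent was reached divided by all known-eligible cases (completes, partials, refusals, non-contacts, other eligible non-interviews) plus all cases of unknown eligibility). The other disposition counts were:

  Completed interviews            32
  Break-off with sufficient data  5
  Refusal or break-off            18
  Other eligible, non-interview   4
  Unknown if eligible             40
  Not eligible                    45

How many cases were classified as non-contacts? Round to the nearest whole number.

Num: 32 + 5 + 18 + 4 = 59
CON1 = 59 / D = 0.454
D = 59 / 0.454 = 130.0
Rest of base = 99
non-contacts = 130.0 − 99 ≈ 31

31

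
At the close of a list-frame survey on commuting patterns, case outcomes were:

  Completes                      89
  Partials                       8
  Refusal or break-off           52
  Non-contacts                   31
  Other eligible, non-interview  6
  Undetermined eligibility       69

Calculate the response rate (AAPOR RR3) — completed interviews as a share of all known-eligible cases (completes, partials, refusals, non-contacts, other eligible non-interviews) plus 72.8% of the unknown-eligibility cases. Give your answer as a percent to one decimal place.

Top = 89
Determined eligible = 89 + 8 + 52 + 31 + 6 = 186
Eligible share of unknowns = 0.7280 × 69 = 50.23
Denom = 186 + 50.23 = 236.23
RR3 = 89 / 236.23 = 0.3768

37.7%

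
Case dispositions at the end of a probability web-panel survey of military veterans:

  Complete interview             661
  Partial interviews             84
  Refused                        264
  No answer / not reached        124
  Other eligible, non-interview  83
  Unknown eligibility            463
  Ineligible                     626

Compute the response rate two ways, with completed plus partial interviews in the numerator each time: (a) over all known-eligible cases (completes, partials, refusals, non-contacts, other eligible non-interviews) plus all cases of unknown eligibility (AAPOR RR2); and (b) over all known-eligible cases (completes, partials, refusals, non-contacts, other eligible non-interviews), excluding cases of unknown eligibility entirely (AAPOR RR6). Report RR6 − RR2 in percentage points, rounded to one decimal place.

Numerator = 661 + 84 = 745
Denom = 661 + 84 + 264 + 124 + 83 + 463 = 1679
RR2 = 745 / 1679 = 0.4437
Denom = 661 + 84 + 264 + 124 + 83 = 1216
RR6 = 745 / 1216 = 0.6127
Difference = 61.27 − 44.37 = 16.90 percentage points

16.9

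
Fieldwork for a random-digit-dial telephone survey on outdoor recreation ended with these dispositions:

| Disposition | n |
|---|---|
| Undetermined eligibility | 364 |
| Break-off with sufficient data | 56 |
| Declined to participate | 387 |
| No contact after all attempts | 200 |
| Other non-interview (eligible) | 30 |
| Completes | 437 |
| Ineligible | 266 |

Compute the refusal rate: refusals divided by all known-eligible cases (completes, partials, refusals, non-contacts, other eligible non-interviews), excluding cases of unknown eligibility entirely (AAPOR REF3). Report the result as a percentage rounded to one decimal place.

Top → 387
Base → 437 + 56 + 387 + 200 + 30 = 1110
REF3 = 387 / 1110 = 0.3486

34.9%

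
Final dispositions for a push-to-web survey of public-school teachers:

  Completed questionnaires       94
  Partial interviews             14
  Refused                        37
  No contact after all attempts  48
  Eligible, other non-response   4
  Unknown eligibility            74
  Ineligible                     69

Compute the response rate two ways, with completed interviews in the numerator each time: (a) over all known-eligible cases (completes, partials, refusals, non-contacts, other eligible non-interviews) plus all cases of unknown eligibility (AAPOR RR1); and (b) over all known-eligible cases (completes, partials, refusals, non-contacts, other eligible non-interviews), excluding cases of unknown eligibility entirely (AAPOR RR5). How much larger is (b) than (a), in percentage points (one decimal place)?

Top: 94
Base: 94 + 14 + 37 + 48 + 4 + 74 = 271
RR1 = 94 / 271 = 0.3469
Base: 94 + 14 + 37 + 48 + 4 = 197
RR5 = 94 / 197 = 0.4772
Difference = 47.72 − 34.69 = 13.03 percentage points

13.0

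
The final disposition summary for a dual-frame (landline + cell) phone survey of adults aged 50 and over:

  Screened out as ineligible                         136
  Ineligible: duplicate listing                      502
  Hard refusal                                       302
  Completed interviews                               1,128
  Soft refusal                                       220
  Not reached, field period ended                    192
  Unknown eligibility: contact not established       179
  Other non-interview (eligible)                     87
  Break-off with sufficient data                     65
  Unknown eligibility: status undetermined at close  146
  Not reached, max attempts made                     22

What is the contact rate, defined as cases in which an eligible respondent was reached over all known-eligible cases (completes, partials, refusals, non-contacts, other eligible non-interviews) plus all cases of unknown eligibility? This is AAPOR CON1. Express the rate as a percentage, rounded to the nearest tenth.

Declined to participate = 302 + 220 = 522
Never reached = 192 + 22 = 214
Eligibility not determined = 179 + 146 = 325
Screened out, ineligible = 136 + 502 = 638
Top → 1128 + 65 + 522 + 87 = 1802
Denominator → 1128 + 65 + 522 + 214 + 87 + 325 = 2341
CON1 = 1802 / 2341 = 0.7698

77.0%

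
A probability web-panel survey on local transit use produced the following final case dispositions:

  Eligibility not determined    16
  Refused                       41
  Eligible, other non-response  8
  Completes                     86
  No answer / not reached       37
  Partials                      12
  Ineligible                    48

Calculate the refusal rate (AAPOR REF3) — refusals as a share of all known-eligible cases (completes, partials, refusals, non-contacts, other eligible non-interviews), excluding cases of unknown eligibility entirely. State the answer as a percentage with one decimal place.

22.3%

Numerator → 41
Base → 86 + 12 + 41 + 37 + 8 = 184
REF3 = 41 / 184 = 0.2228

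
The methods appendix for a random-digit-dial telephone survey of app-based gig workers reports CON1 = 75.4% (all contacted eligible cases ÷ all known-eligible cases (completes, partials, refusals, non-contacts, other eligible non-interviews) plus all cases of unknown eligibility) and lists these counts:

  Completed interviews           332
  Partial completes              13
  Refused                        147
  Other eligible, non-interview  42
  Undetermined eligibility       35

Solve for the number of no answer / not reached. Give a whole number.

Num: 332 + 13 + 147 + 42 = 534
CON1 = 534 / D = 0.754
D = 534 / 0.754 = 708.2
Other denominator terms total 569
no answer / not reached = 708.2 − 569 ≈ 139

139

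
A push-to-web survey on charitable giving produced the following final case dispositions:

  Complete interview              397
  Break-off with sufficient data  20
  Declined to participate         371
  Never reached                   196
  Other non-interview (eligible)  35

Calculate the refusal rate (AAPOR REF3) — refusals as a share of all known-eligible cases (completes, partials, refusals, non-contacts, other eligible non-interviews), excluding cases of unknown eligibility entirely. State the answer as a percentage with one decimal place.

36.4%

Numerator = 371
Base = 397 + 20 + 371 + 196 + 35 = 1019
REF3 = 371 / 1019 = 0.3641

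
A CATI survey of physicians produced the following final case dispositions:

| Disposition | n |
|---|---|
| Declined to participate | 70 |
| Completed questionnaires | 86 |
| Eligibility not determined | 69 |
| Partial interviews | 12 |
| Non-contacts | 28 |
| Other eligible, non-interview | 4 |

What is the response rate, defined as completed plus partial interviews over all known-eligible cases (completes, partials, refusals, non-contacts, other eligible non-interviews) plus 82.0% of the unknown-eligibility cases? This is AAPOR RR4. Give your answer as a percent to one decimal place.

Num = 86 + 12 = 98
Eligible (known) = 86 + 12 + 70 + 28 + 4 = 200
e × U = 0.8200 × 69 = 56.58
Denominator = 200 + 56.58 = 256.58
RR4 = 98 / 256.58 = 0.3819

38.2%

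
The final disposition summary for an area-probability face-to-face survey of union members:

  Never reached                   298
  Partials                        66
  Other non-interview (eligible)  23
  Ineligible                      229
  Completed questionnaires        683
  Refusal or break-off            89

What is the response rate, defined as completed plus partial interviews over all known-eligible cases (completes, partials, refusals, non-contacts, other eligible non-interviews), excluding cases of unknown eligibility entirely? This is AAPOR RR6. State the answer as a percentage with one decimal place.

64.6%

Top → 683 + 66 = 749
Denominator → 683 + 66 + 89 + 298 + 23 = 1159
RR6 = 749 / 1159 = 0.6462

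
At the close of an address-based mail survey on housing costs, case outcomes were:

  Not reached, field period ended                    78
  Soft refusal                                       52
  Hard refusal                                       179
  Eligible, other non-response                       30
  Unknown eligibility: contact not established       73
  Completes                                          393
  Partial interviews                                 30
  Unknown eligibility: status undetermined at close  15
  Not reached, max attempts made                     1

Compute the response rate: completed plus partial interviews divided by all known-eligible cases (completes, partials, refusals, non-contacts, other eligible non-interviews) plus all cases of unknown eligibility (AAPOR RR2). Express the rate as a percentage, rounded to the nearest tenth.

Refusal or break-off = 179 + 52 = 231
No contact after all attempts = 78 + 1 = 79
Eligibility not determined = 73 + 15 = 88
Num → 393 + 30 = 423
Denom → 393 + 30 + 231 + 79 + 30 + 88 = 851
RR2 = 423 / 851 = 0.4971

49.7%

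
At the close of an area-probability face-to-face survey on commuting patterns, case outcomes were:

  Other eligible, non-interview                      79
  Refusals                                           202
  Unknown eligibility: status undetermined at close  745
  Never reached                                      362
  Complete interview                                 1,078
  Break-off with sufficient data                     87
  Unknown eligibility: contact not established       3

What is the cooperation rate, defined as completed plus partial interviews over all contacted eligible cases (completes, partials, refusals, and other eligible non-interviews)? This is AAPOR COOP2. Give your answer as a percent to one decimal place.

80.6%

Eligibility not determined = 3 + 745 = 748
Numerator → 1078 + 87 = 1165
Denom → 1078 + 87 + 202 + 79 = 1446
COOP2 = 1165 / 1446 = 0.8057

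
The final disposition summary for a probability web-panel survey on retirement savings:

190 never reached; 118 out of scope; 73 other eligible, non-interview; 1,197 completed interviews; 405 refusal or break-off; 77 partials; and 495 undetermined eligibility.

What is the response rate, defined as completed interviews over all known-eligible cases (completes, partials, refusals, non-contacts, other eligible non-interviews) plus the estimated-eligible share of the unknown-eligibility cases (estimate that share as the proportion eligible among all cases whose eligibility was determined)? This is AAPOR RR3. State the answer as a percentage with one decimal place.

Top: 1197
Known eligible: 1197 + 77 + 405 + 190 + 73 = 1942
e = 1942 / (1942 + 118) = 1942 / 2060 = 0.9427
Eligible share of unknowns: 0.9427 × 495 = 466.64
Denom: 1942 + 466.64 = 2408.64
RR3 = 1197 / 2408.64 = 0.4970

49.7%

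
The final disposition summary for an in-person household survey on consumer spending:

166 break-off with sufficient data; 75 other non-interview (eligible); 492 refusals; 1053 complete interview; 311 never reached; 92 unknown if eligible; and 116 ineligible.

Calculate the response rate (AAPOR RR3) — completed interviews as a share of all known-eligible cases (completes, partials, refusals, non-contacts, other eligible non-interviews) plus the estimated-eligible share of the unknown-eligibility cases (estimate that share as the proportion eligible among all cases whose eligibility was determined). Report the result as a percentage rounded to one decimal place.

Numerator → 1053
Known eligible → 1053 + 166 + 492 + 311 + 75 = 2097
e = 2097 / (2097 + 116) = 2097 / 2213 = 0.9476
Estimated eligible among unknowns → 0.9476 × 92 = 87.18
Base → 2097 + 87.18 = 2184.18
RR3 = 1053 / 2184.18 = 0.4821

48.2%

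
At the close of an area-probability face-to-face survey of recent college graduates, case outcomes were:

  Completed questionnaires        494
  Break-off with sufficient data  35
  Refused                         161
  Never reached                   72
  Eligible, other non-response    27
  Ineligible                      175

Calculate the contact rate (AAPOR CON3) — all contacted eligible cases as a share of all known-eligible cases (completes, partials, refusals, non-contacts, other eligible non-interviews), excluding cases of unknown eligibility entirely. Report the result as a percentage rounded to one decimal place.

Numerator = 494 + 35 + 161 + 27 = 717
Denom = 494 + 35 + 161 + 72 + 27 = 789
CON3 = 717 / 789 = 0.9087

90.9%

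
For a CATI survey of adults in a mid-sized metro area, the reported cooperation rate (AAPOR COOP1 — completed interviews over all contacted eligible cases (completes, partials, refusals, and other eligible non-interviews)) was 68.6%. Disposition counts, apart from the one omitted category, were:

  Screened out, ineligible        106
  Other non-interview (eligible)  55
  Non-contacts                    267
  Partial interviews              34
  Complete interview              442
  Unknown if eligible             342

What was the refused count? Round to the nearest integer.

113

COOP1 = 442 / D = 0.686
D = 442 / 0.686 = 644.3
Remaining denominator categories sum to 531
refused = 644.3 − 531 ≈ 113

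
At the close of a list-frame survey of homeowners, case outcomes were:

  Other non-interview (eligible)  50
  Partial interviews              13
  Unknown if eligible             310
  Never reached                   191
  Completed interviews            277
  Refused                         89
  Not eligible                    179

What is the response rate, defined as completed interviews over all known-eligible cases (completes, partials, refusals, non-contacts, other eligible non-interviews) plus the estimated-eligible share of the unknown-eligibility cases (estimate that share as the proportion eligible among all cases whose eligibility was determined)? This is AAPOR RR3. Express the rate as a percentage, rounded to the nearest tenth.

32.2%

Numerator → 277
Eligible (known) → 277 + 13 + 89 + 191 + 50 = 620
e = 620 / (620 + 179) = 620 / 799 = 0.7760
Estimated eligible among unknowns → 0.7760 × 310 = 240.56
Base → 620 + 240.56 = 860.56
RR3 = 277 / 860.56 = 0.3219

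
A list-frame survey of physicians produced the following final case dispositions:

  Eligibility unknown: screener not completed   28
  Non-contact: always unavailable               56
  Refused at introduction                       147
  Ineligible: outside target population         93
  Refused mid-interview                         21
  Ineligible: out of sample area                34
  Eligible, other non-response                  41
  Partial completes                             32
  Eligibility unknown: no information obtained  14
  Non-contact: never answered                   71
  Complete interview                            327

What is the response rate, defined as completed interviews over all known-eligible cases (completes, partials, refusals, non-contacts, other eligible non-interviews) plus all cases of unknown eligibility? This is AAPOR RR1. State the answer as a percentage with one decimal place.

Refusals = 147 + 21 = 168
No contact after all attempts = 71 + 56 = 127
Eligibility not determined = 28 + 14 = 42
Out of scope = 93 + 34 = 127
Num = 327
Denom = 327 + 32 + 168 + 127 + 41 + 42 = 737
RR1 = 327 / 737 = 0.4437

44.4%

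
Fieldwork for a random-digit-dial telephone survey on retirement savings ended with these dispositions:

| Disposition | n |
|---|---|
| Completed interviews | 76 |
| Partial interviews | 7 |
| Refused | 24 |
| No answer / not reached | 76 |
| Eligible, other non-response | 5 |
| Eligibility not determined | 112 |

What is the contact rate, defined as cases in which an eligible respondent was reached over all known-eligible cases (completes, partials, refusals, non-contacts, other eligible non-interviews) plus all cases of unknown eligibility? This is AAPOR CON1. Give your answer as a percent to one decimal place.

37.3%

Num = 76 + 7 + 24 + 5 = 112
Denominator = 76 + 7 + 24 + 76 + 5 + 112 = 300
CON1 = 112 / 300 = 0.3733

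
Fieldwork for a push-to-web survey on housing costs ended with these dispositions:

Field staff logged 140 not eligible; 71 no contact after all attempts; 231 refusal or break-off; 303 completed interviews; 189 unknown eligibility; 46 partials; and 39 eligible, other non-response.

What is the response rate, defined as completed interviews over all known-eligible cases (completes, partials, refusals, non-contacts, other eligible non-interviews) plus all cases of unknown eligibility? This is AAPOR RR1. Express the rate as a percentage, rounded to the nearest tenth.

34.5%

Numerator = 303
Denom = 303 + 46 + 231 + 71 + 39 + 189 = 879
RR1 = 303 / 879 = 0.3447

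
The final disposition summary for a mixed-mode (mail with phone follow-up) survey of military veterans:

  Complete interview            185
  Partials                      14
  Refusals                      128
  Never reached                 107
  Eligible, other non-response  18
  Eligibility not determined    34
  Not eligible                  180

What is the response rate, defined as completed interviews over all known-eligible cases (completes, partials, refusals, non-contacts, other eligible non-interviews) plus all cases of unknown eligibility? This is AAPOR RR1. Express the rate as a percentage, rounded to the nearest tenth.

38.1%

Num: 185
Base: 185 + 14 + 128 + 107 + 18 + 34 = 486
RR1 = 185 / 486 = 0.3807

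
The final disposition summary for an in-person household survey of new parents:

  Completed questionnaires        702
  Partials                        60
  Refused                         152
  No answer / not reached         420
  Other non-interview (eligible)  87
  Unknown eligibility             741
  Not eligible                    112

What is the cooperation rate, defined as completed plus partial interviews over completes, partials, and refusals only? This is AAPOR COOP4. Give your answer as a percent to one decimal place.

Num → 702 + 60 = 762
Denominator → 702 + 60 + 152 = 914
COOP4 = 762 / 914 = 0.8337

83.4%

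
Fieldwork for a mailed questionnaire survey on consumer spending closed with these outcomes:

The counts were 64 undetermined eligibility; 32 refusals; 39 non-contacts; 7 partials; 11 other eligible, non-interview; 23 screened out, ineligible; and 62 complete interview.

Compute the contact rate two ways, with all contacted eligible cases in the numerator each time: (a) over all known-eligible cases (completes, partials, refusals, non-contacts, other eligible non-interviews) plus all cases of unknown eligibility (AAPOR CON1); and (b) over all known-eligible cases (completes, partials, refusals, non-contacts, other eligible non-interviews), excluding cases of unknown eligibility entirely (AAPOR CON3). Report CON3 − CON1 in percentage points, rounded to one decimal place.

Numerator → 62 + 7 + 32 + 11 = 112
Denom → 62 + 7 + 32 + 39 + 11 + 64 = 215
CON1 = 112 / 215 = 0.5209
Denom → 62 + 7 + 32 + 39 + 11 = 151
CON3 = 112 / 151 = 0.7417
Difference = 74.17 − 52.09 = 22.08 percentage points

22.1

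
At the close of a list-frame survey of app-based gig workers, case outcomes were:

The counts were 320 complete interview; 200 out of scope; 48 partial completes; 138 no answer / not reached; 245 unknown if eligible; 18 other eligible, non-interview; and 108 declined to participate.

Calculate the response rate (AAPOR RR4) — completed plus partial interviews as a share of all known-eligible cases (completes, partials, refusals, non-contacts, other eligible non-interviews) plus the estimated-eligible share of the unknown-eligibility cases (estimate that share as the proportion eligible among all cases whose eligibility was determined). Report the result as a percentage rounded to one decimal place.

45.0%

Num → 320 + 48 = 368
Eligible (known) → 320 + 48 + 108 + 138 + 18 = 632
e = 632 / (632 + 200) = 632 / 832 = 0.7596
Eligible share of unknowns → 0.7596 × 245 = 186.10
Base → 632 + 186.10 = 818.10
RR4 = 368 / 818.10 = 0.4498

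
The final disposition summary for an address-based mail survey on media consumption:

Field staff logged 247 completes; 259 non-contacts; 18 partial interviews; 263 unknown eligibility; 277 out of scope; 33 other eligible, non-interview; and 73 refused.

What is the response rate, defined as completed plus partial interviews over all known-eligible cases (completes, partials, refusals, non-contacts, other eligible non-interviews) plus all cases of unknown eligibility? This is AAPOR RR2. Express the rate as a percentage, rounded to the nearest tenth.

Top = 247 + 18 = 265
Denominator = 247 + 18 + 73 + 259 + 33 + 263 = 893
RR2 = 265 / 893 = 0.2968

29.7%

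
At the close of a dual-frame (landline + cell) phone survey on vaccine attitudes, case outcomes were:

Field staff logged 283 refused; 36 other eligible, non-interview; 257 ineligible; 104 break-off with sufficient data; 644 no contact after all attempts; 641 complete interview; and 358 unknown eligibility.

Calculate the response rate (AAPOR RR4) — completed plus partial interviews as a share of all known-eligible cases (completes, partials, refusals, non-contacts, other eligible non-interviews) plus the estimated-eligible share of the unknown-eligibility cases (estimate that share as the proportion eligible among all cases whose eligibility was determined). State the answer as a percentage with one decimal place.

Numerator = 641 + 104 = 745
Eligible (known) = 641 + 104 + 283 + 644 + 36 = 1708
e = 1708 / (1708 + 257) = 1708 / 1965 = 0.8692
Eligible share of unknowns = 0.8692 × 358 = 311.17
Denominator = 1708 + 311.17 = 2019.17
RR4 = 745 / 2019.17 = 0.3690

36.9%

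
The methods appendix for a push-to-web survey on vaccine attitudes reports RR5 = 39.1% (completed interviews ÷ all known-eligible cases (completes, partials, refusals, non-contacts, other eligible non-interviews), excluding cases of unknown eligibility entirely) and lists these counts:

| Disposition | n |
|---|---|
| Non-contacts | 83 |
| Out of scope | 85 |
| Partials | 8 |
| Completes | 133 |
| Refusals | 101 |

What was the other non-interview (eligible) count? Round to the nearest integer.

15

RR5 = 133 / D = 0.391
D = 133 / 0.391 = 340.2
Remaining denominator categories sum to 325
other non-interview (eligible) = 340.2 − 325 ≈ 15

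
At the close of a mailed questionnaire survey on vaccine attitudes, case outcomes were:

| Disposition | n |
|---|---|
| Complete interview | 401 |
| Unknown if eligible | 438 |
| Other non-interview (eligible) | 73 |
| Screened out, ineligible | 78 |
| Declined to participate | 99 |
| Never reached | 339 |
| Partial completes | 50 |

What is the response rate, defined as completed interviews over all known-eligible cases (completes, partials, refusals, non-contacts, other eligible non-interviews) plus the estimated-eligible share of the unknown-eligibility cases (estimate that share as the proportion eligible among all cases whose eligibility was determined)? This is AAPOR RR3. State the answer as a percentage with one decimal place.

29.3%

Numerator → 401
Determined eligible → 401 + 50 + 99 + 339 + 73 = 962
e = 962 / (962 + 78) = 962 / 1040 = 0.9250
Eligible share of unknowns → 0.9250 × 438 = 405.15
Base → 962 + 405.15 = 1367.15
RR3 = 401 / 1367.15 = 0.2933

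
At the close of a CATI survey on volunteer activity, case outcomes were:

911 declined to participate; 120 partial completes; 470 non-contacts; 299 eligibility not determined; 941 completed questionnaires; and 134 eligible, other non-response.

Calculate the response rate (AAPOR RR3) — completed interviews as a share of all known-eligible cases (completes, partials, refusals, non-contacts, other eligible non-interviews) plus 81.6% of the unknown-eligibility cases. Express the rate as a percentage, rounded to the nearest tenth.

Num = 941
Known eligible = 941 + 120 + 911 + 470 + 134 = 2576
Eligible share of unknowns = 0.8160 × 299 = 243.98
Denominator = 2576 + 243.98 = 2819.98
RR3 = 941 / 2819.98 = 0.3337

33.4%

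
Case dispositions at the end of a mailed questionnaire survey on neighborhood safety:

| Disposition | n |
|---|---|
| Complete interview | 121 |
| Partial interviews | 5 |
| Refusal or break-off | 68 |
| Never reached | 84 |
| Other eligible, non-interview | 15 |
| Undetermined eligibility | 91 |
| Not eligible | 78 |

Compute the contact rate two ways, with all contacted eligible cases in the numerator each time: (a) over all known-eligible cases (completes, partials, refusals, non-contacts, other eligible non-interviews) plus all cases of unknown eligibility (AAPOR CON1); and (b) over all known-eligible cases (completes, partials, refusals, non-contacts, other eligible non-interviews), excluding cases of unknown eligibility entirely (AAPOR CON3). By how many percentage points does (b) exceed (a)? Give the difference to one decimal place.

Num → 121 + 5 + 68 + 15 = 209
Denominator → 121 + 5 + 68 + 84 + 15 + 91 = 384
CON1 = 209 / 384 = 0.5443
Denominator → 121 + 5 + 68 + 84 + 15 = 293
CON3 = 209 / 293 = 0.7133
Difference = 71.33 − 54.43 = 16.90 percentage points

16.9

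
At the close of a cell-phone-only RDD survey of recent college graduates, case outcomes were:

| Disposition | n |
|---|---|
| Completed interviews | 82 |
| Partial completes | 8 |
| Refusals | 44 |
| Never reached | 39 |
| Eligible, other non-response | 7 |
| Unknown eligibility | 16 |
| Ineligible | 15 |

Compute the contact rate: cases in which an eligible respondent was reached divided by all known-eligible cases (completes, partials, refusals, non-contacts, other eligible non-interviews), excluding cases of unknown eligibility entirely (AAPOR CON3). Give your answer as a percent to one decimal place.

Numerator → 82 + 8 + 44 + 7 = 141
Denom → 82 + 8 + 44 + 39 + 7 = 180
CON3 = 141 / 180 = 0.7833

78.3%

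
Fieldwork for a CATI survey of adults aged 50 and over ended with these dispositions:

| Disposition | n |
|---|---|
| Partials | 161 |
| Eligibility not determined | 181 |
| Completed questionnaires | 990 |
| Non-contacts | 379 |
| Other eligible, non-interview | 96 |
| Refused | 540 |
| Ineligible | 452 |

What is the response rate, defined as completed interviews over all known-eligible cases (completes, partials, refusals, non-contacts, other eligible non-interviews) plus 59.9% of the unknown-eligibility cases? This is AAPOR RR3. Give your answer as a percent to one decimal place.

Numerator = 990
Known eligible = 990 + 161 + 540 + 379 + 96 = 2166
Eligible share of unknowns = 0.5990 × 181 = 108.42
Base = 2166 + 108.42 = 2274.42
RR3 = 990 / 2274.42 = 0.4353

43.5%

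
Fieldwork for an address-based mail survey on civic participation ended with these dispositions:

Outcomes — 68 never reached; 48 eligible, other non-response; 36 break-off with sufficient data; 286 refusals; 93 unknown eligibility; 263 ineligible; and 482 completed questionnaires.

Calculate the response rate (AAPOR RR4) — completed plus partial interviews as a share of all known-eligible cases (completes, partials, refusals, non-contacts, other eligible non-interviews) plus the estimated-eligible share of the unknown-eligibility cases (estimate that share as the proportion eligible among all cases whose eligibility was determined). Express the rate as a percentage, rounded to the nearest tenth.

52.2%

Numerator: 482 + 36 = 518
Eligible (known): 482 + 36 + 286 + 68 + 48 = 920
e = 920 / (920 + 263) = 920 / 1183 = 0.7777
Eligible share of unknowns: 0.7777 × 93 = 72.33
Denom: 920 + 72.33 = 992.33
RR4 = 518 / 992.33 = 0.5220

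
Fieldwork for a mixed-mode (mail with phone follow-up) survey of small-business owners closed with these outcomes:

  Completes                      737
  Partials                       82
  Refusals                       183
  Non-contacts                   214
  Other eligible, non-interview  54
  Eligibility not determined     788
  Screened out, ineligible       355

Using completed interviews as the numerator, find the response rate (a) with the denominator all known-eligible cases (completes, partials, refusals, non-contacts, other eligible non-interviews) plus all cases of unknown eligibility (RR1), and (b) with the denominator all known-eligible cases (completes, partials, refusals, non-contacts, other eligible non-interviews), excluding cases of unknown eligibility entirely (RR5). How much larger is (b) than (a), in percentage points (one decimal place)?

Numerator = 737
Denom = 737 + 82 + 183 + 214 + 54 + 788 = 2058
RR1 = 737 / 2058 = 0.3581
Denom = 737 + 82 + 183 + 214 + 54 = 1270
RR5 = 737 / 1270 = 0.5803
Difference = 58.03 − 35.81 = 22.22 percentage points

22.2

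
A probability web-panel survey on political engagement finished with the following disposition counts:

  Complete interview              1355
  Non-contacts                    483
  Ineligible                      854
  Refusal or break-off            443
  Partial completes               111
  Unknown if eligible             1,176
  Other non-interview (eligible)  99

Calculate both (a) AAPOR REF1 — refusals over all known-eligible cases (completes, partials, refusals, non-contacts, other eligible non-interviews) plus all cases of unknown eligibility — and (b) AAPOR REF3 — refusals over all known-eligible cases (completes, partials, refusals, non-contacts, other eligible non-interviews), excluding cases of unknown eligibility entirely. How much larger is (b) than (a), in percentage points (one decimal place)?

5.7

Num: 443
Denom: 1355 + 111 + 443 + 483 + 99 + 1176 = 3667
REF1 = 443 / 3667 = 0.1208
Denom: 1355 + 111 + 443 + 483 + 99 = 2491
REF3 = 443 / 2491 = 0.1778
Difference = 17.78 − 12.08 = 5.70 percentage points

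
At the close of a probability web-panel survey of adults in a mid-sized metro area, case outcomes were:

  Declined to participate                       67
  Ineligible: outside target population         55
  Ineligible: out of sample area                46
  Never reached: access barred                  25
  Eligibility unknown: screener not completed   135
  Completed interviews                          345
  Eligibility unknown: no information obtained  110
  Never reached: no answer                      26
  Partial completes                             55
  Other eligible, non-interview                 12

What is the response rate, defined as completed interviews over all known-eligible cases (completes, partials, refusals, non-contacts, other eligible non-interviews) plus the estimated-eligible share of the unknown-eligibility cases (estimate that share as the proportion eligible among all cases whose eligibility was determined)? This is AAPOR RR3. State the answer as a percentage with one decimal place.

Non-contacts = 26 + 25 = 51
Eligibility not determined = 135 + 110 = 245
Screened out, ineligible = 55 + 46 = 101
Num: 345
Determined eligible: 345 + 55 + 67 + 51 + 12 = 530
e = 530 / (530 + 101) = 530 / 631 = 0.8399
Eligible share of unknowns: 0.8399 × 245 = 205.78
Base: 530 + 205.78 = 735.78
RR3 = 345 / 735.78 = 0.4689

46.9%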